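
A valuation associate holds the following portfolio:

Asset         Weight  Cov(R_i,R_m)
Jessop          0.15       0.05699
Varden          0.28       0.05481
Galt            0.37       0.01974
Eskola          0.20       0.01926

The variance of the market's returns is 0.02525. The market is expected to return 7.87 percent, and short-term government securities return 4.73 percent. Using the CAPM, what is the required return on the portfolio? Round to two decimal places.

β_Jessop = 0.05699 / 0.02525 = 2.2570
β_Varden = 0.05481 / 0.02525 = 2.1707
β_Galt = 0.01974 / 0.02525 = 0.7818
β_Eskola = 0.01926 / 0.02525 = 0.7628
β_P = Σ w_i β_i = 0.15×2.2570 + 0.28×2.1707 + 0.37×0.7818 + 0.20×0.7628 = 1.3882
MRP = 7.87% − 4.73% = 3.14%
E(R_P) = R_f + β_P × MRP = 4.73% + 1.3882 × 3.14% = 9.09%

9.09%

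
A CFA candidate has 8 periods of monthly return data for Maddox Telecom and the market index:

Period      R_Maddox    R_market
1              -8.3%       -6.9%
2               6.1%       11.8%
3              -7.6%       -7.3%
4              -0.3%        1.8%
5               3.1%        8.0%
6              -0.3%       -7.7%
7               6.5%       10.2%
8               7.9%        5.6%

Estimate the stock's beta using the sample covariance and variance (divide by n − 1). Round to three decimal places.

Mean R_i = (-8.3 + 6.1 − 7.6 − 0.3 + 3.1 − 0.3 + 6.5 + 7.9) / 8 = 0.8875%
Mean R_m = (-6.9 + 11.8 − 7.3 + 1.8 + 8.0 − 7.7 + 10.2 + 5.6) / 8 = 1.9375%
Σ(R_i − R̄_i)(R_m − R̄_m) = 308.0838  ⇒  Cov = 308.0838 / 7 = 44.0120
Σ(R_m − R̄_m)² = 472.0388  ⇒  Var(R_m) = 472.0388 / 7 = 67.4341
β = Cov / Var(R_m) = 44.0120 / 67.4341 = 0.6527

0.653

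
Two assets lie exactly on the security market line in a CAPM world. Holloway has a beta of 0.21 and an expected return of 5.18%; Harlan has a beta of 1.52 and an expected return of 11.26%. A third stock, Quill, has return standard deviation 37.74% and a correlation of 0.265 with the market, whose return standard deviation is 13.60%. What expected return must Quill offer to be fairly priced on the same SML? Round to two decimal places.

7.62%

MRP = (11.26% − 5.18%) / (1.52 − 0.21) = 4.6412%
R_f = 5.18% − 0.21 × 4.6412% = 4.2053%
β_Quill = ρ·σ_i/σ_m = 0.265 × 37.74 / 13.60 = 0.7354
E(R_Quill) = R_f + β × MRP = 4.2053% + 0.7354 × 4.6412% = 7.62%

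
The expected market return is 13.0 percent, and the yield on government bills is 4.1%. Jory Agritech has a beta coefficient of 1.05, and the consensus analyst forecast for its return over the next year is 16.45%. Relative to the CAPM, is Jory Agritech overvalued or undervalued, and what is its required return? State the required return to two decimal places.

MRP = 13.0% − 4.1% = 8.90%
Required return = R_f + β·MRP = 4.1% + 1.05 × 8.9% = 13.45%
Forecast 16.45% > required 13.45% → the stock plots above the SML → undervalued.

Undervalued; required return 13.45%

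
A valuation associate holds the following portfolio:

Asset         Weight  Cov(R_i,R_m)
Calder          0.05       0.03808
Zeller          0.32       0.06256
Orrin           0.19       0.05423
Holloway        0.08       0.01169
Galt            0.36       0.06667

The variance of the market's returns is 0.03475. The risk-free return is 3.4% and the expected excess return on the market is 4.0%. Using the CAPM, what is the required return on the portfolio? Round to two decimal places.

β_Calder = 0.03808 / 0.03475 = 1.0958
β_Zeller = 0.06256 / 0.03475 = 1.8003
β_Orrin = 0.05423 / 0.03475 = 1.5606
β_Holloway = 0.01169 / 0.03475 = 0.3364
β_Galt = 0.06667 / 0.03475 = 1.9186
β_P = Σ w_i β_i = 0.05×1.0958 + 0.32×1.8003 + 0.19×1.5606 + 0.08×0.3364 + 0.36×1.9186 = 1.6450
E(R_P) = R_f + β_P × MRP = 3.4% + 1.6450 × 4.0% = 9.98%

9.98%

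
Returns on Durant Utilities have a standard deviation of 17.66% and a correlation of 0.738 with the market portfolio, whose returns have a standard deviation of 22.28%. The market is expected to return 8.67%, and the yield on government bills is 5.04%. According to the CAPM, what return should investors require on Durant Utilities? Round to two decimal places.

β = ρ × σ_i / σ_m = 0.738 × 17.66% / 22.28% = 0.5850
MRP = 8.67% − 5.04% = 3.63%
E(R) = 5.04% + 0.5850 × 3.63% = 7.16%

7.16%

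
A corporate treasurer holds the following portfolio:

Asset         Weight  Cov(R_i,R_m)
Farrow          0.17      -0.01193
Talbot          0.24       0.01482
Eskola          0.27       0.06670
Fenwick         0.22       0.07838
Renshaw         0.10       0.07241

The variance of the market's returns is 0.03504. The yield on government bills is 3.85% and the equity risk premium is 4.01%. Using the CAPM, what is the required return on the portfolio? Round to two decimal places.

8.89%

β_Farrow = -0.01193 / 0.03504 = -0.3405
β_Talbot = 0.01482 / 0.03504 = 0.4229
β_Eskola = 0.06670 / 0.03504 = 1.9035
β_Fenwick = 0.07838 / 0.03504 = 2.2369
β_Renshaw = 0.07241 / 0.03504 = 2.0665
β_P = Σ w_i β_i = 0.17×-0.3405 + 0.24×0.4229 + 0.27×1.9035 + 0.22×2.2369 + 0.10×2.0665 = 1.2563
E(R_P) = R_f + β_P × MRP = 3.85% + 1.2563 × 4.01% = 8.89%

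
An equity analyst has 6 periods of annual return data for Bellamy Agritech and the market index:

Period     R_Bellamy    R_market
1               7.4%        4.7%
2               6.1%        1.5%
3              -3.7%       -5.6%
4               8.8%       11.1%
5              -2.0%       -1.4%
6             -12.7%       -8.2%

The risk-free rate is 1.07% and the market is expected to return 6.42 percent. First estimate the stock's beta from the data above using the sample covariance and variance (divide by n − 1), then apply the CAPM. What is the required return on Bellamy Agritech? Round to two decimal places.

6.86%

Mean R_i = (7.4 + 6.1 − 3.7 + 8.8 − 2.0 − 12.7) / 6 = 0.6500%
Mean R_m = (4.7 + 1.5 − 5.6 + 11.1 − 1.4 − 8.2) / 6 = 0.3500%
Σ(R_i − R̄_i)(R_m − R̄_m) = 267.9050  ⇒  Cov = 267.9050 / 5 = 53.5810
Σ(R_m − R̄_m)² = 247.3750  ⇒  Var(R_m) = 247.3750 / 5 = 49.4750
β = Cov / Var(R_m) = 53.5810 / 49.4750 = 1.0830
MRP = 6.42% − 1.07% = 5.35%
E(R) = R_f + β × MRP = 1.07% + 1.0830 × 5.35% = 6.86%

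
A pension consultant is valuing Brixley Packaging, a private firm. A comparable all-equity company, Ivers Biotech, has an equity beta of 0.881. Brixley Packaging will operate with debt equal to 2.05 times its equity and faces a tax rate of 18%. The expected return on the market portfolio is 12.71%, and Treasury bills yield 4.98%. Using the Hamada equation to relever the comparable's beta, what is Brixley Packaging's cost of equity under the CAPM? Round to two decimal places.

β_L = β_U × [1 + (1 − t)(D/E)] = 0.881 × [1 + (1 − 0.18) × 2.05]
    = 0.881 × [1 + 0.82 × 2.05] = 0.881 × 2.6810 = 2.3620
MRP = 12.71% − 4.98% = 7.73%
E(R) = R_f + β_L × MRP = 4.98% + 2.3620 × 7.73% = 23.24%

23.24%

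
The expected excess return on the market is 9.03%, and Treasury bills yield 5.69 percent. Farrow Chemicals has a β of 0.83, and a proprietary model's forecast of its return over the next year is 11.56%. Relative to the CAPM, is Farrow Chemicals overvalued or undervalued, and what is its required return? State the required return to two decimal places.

Required return = R_f + β·MRP = 5.69% + 0.83 × 9.03% = 13.18%
Forecast 11.56% < required 13.18% → the stock plots below the SML → overvalued.

Overvalued; required return 13.18%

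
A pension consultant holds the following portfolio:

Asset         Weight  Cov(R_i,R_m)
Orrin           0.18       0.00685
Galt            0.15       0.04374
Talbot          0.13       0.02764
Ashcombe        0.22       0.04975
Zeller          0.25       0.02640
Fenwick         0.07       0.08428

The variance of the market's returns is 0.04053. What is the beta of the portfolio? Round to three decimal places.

0.859

β_Orrin = 0.00685 / 0.04053 = 0.1690
β_Galt = 0.04374 / 0.04053 = 1.0792
β_Talbot = 0.02764 / 0.04053 = 0.6820
β_Ashcombe = 0.04975 / 0.04053 = 1.2275
β_Zeller = 0.02640 / 0.04053 = 0.6514
β_Fenwick = 0.08428 / 0.04053 = 2.0794
β_P = Σ w_i β_i = 0.18×0.1690 + 0.15×1.0792 + 0.13×0.6820 + 0.22×1.2275 + 0.25×0.6514 + 0.07×2.0794 = 0.8594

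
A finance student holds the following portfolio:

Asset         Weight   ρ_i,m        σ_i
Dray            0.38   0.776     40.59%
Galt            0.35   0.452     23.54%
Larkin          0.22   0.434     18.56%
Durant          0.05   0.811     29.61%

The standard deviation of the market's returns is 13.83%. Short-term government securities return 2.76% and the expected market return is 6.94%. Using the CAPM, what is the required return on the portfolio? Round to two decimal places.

β_Dray = 0.776 × 40.59% / 13.83% = 2.2775
β_Galt = 0.452 × 23.54% / 13.83% = 0.7693
β_Larkin = 0.434 × 18.56% / 13.83% = 0.5824
β_Durant = 0.811 × 29.61% / 13.83% = 1.7363
β_P = Σ w_i β_i = 0.38×2.2775 + 0.35×0.7693 + 0.22×0.5824 + 0.05×1.7363 = 1.3496
MRP = 6.94% − 2.76% = 4.18%
E(R_P) = R_f + β_P × MRP = 2.76% + 1.3496 × 4.18% = 8.40%

8.40%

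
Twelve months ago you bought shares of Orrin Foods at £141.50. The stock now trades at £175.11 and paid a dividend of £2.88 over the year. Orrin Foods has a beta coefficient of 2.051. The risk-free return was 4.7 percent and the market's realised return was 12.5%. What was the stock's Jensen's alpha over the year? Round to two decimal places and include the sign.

+5.09%

Realised HPR = (P1 + D1 − P0) / P0 = (175.11 + 2.88 − 141.50) / 141.50 = 36.49 / 141.50 = 25.7880%
MRP = 12.5% − 4.7% = 7.80%
CAPM required = R_f + β·MRP = 4.7% + 2.051 × 7.8% = 20.6978%
α = realised − required = 25.7880% − 20.6978% = +5.09%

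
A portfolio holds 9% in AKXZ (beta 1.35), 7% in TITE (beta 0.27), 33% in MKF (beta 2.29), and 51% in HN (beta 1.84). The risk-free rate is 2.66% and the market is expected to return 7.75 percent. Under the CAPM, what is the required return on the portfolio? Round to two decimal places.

β_P = Σ w_i β_i = 0.09×1.35 + 0.07×0.27 + 0.33×2.29 + 0.51×1.84 = 1.8345
MRP = 7.75% − 2.66% = 5.09%
E(R_P) = R_f + β_P × MRP = 2.66% + 1.8345 × 5.09% = 12.00%

12.00%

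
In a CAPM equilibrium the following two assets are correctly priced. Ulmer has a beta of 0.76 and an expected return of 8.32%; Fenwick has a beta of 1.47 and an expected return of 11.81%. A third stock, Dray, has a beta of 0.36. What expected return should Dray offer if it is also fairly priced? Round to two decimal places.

6.35%

MRP (SML slope) = (11.81% − 8.32%) / (1.47 − 0.76) = 3.49% / 0.71 = 4.9155%
R_f (intercept) = 8.32% − 0.76 × 4.9155% = 4.5842%
E(R_Dray) = R_f + β × MRP = 4.5842% + 0.36 × 4.9155% = 6.35%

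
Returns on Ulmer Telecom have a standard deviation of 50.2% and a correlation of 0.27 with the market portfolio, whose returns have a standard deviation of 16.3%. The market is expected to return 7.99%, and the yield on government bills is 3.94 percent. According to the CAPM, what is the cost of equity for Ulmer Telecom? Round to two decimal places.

7.31%

β = ρ × σ_i / σ_m = 0.27 × 50.2% / 16.3% = 0.8315
MRP = 7.99% − 3.94% = 4.05%
E(R) = 3.94% + 0.8315 × 4.05% = 7.31%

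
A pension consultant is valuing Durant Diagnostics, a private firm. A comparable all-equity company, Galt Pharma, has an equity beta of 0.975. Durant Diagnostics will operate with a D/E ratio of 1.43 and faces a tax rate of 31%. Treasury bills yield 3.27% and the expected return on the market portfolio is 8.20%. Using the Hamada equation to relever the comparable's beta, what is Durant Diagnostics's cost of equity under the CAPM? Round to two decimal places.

12.82%

β_L = β_U × [1 + (1 − t)(D/E)] = 0.975 × [1 + (1 − 0.31) × 1.43]
    = 0.975 × [1 + 0.69 × 1.43] = 0.975 × 1.9867 = 1.9370
MRP = 8.20% − 3.27% = 4.93%
E(R) = R_f + β_L × MRP = 3.27% + 1.9370 × 4.93% = 12.82%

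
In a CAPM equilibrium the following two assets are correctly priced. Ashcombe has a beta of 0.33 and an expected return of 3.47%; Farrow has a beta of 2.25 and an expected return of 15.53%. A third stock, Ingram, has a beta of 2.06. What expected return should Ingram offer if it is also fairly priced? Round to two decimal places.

14.34%

MRP (SML slope) = (15.53% − 3.47%) / (2.25 − 0.33) = 12.06% / 1.92 = 6.2813%
R_f (intercept) = 3.47% − 0.33 × 6.2813% = 1.3972%
E(R_Ingram) = R_f + β × MRP = 1.3972% + 2.06 × 6.2813% = 14.34%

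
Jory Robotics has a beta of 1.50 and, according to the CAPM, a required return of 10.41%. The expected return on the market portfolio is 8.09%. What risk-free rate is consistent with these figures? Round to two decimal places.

E(R) = R_f + β(E(R_m) − R_f) = R_f(1 − β) + β·E(R_m)
10.41% = R_f × (1 − 1.50) + 1.50 × 8.09%
10.41% = R_f × -0.50 + 12.1350%
R_f = (10.41% − 12.1350%) / -0.50 = 3.45%

3.45%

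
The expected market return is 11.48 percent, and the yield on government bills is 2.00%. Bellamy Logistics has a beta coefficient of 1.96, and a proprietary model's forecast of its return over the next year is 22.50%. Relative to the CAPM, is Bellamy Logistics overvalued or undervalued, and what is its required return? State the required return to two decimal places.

MRP = 11.48% − 2.00% = 9.48%
Required return = R_f + β·MRP = 2.00% + 1.96 × 9.48% = 20.58%
Forecast 22.50% > required 20.58% → the stock plots above the SML → undervalued.

Undervalued; required return 20.58%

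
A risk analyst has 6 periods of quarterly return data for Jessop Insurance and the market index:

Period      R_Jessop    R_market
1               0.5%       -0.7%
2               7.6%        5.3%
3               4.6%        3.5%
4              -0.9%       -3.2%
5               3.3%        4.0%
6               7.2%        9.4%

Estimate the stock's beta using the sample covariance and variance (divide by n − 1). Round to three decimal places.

0.721

Mean R_i = (0.5 + 7.6 + 4.6 − 0.9 + 3.3 + 7.2) / 6 = 3.7167%
Mean R_m = (-0.7 + 5.3 + 3.5 − 3.2 + 4.0 + 9.4) / 6 = 3.0500%
Σ(R_i − R̄_i)(R_m − R̄_m) = 71.7750  ⇒  Cov = 71.7750 / 5 = 14.3550
Σ(R_m − R̄_m)² = 99.6150  ⇒  Var(R_m) = 99.6150 / 5 = 19.9230
β = Cov / Var(R_m) = 14.3550 / 19.9230 = 0.7205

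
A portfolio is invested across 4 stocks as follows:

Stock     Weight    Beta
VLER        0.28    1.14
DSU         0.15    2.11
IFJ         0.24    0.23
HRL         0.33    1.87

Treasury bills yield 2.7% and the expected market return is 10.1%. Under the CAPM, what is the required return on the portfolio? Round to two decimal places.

β_P = Σ w_i β_i = 0.28×1.14 + 0.15×2.11 + 0.24×0.23 + 0.33×1.87 = 1.3080
MRP = 10.1% − 2.7% = 7.40%
E(R_P) = R_f + β_P × MRP = 2.7% + 1.3080 × 7.4% = 12.38%

12.38%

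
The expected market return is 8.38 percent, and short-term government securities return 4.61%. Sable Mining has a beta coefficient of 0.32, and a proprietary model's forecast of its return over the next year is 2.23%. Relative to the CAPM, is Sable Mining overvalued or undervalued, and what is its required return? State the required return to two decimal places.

MRP = 8.38% − 4.61% = 3.77%
Required return = R_f + β·MRP = 4.61% + 0.32 × 3.77% = 5.82%
Forecast 2.23% < required 5.82% → the stock plots below the SML → overvalued.

Overvalued; required return 5.82%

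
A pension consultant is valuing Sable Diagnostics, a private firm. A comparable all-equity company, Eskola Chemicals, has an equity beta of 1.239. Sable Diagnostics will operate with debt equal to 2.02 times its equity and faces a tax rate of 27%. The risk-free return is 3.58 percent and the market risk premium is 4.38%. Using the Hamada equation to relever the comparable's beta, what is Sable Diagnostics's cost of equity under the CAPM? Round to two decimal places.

β_L = β_U × [1 + (1 − t)(D/E)] = 1.239 × [1 + (1 − 0.27) × 2.02]
    = 1.239 × [1 + 0.73 × 2.02] = 1.239 × 2.4746 = 3.0660
E(R) = R_f + β_L × MRP = 3.58% + 3.0660 × 4.38% = 17.01%

17.01%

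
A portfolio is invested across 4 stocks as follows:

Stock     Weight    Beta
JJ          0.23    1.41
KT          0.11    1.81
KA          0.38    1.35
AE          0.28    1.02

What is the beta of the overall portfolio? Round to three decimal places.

β_P = Σ w_i β_i = 0.23×1.41 + 0.11×1.81 + 0.38×1.35 + 0.28×1.02 = 1.3220

1.322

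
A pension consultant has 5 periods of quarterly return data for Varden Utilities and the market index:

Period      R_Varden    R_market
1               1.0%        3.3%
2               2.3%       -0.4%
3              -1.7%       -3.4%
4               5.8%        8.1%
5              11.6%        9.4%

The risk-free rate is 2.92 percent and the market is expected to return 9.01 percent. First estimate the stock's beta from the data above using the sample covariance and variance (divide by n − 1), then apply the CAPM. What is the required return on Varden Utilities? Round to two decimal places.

Mean R_i = (1.0 + 2.3 − 1.7 + 5.8 + 11.6) / 5 = 3.8000%
Mean R_m = (3.3 − 0.4 − 3.4 + 8.1 + 9.4) / 5 = 3.4000%
Σ(R_i − R̄_i)(R_m − R̄_m) = 99.5800  ⇒  Cov = 99.5800 / 4 = 24.8950
Σ(R_m − R̄_m)² = 118.7800  ⇒  Var(R_m) = 118.7800 / 4 = 29.6950
β = Cov / Var(R_m) = 24.8950 / 29.6950 = 0.8384
MRP = 9.01% − 2.92% = 6.09%
E(R) = R_f + β × MRP = 2.92% + 0.8384 × 6.09% = 8.03%

8.03%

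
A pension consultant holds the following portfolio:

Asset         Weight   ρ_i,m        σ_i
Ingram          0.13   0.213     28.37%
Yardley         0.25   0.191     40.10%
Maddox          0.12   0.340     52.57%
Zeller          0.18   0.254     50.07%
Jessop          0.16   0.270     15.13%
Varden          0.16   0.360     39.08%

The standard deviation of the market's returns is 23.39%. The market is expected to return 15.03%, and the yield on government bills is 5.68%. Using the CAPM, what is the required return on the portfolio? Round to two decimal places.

β_Ingram = 0.213 × 28.37% / 23.39% = 0.2584
β_Yardley = 0.191 × 40.10% / 23.39% = 0.3275
β_Maddox = 0.340 × 52.57% / 23.39% = 0.7642
β_Zeller = 0.254 × 50.07% / 23.39% = 0.5437
β_Jessop = 0.270 × 15.13% / 23.39% = 0.1747
β_Varden = 0.360 × 39.08% / 23.39% = 0.6015
β_P = Σ w_i β_i = 0.13×0.2584 + 0.25×0.3275 + 0.12×0.7642 + 0.18×0.5437 + 0.16×0.1747 + 0.16×0.6015 = 0.4292
MRP = 15.03% − 5.68% = 9.35%
E(R_P) = R_f + β_P × MRP = 5.68% + 0.4292 × 9.35% = 9.69%

9.69%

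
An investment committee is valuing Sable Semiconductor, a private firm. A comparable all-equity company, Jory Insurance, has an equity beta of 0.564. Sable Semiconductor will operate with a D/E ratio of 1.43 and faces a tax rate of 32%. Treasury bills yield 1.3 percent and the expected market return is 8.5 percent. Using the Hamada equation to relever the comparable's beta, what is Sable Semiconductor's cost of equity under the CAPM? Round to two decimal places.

9.31%

β_L = β_U × [1 + (1 − t)(D/E)] = 0.564 × [1 + (1 − 0.32) × 1.43]
    = 0.564 × [1 + 0.68 × 1.43] = 0.564 × 1.9724 = 1.1124
MRP = 8.5% − 1.3% = 7.20%
E(R) = R_f + β_L × MRP = 1.3% + 1.1124 × 7.2% = 9.31%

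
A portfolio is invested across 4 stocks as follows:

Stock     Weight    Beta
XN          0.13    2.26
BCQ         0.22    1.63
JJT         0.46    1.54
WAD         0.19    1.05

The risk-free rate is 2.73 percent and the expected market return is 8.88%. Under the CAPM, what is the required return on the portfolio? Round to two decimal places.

12.33%

β_P = Σ w_i β_i = 0.13×2.26 + 0.22×1.63 + 0.46×1.54 + 0.19×1.05 = 1.5603
MRP = 8.88% − 2.73% = 6.15%
E(R_P) = R_f + β_P × MRP = 2.73% + 1.5603 × 6.15% = 12.33%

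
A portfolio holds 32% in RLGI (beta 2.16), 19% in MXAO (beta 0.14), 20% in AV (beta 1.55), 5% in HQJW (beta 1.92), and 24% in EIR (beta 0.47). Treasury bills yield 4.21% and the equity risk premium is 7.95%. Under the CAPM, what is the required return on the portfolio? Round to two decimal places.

β_P = Σ w_i β_i = 0.32×2.16 + 0.19×0.14 + 0.20×1.55 + 0.05×1.92 + 0.24×0.47 = 1.2366
E(R_P) = R_f + β_P × MRP = 4.21% + 1.2366 × 7.95% = 14.04%

14.04%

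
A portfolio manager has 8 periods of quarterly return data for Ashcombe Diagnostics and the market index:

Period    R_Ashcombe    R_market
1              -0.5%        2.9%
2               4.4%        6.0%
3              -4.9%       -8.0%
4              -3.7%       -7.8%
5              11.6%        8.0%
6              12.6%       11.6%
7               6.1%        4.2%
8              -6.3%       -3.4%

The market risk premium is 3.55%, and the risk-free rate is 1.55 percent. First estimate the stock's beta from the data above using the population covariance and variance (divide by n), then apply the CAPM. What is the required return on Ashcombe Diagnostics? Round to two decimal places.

4.84%

Mean R_i = (-0.5 + 4.4 − 4.9 − 3.7 + 11.6 + 12.6 + 6.1 − 6.3) / 8 = 2.4125%
Mean R_m = (2.9 + 6.0 − 8.0 − 7.8 + 8.0 + 11.6 + 4.2 − 3.4) / 8 = 1.6875%
Σ(R_i − R̄_i)(R_m − R̄_m) = 346.4413  ⇒  Cov = 346.4413 / 8 = 43.3052
Σ(R_m − R̄_m)² = 374.2288  ⇒  Var(R_m) = 374.2288 / 8 = 46.7786
β = Cov / Var(R_m) = 43.3052 / 46.7786 = 0.9257
E(R) = R_f + β × MRP = 1.55% + 0.9257 × 3.55% = 4.84%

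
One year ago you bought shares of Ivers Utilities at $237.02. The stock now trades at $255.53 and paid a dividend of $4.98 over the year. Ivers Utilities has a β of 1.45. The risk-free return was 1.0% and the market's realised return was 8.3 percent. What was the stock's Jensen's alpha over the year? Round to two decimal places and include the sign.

-1.67%

Realised HPR = (P1 + D1 − P0) / P0 = (255.53 + 4.98 − 237.02) / 237.02 = 23.49 / 237.02 = 9.9106%
MRP = 8.3% − 1.0% = 7.30%
CAPM required = R_f + β·MRP = 1.0% + 1.45 × 7.3% = 11.5850%
α = realised − required = 9.9106% − 11.5850% = -1.67%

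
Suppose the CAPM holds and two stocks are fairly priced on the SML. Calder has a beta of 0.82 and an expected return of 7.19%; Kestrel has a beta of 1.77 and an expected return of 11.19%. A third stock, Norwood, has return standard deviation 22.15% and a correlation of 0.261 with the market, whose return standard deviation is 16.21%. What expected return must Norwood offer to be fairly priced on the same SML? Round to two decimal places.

5.24%

MRP = (11.19% − 7.19%) / (1.77 − 0.82) = 4.2105%
R_f = 7.19% − 0.82 × 4.2105% = 3.7374%
β_Norwood = ρ·σ_i/σ_m = 0.261 × 22.15 / 16.21 = 0.3566
E(R_Norwood) = R_f + β × MRP = 3.7374% + 0.3566 × 4.2105% = 5.24%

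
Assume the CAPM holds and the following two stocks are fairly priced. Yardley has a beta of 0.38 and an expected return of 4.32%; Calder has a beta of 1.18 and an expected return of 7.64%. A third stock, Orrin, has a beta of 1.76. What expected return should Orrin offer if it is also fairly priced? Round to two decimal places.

10.05%

MRP (SML slope) = (7.64% − 4.32%) / (1.18 − 0.38) = 3.32% / 0.80 = 4.1500%
R_f (intercept) = 4.32% − 0.38 × 4.1500% = 2.7430%
E(R_Orrin) = R_f + β × MRP = 2.7430% + 1.76 × 4.1500% = 10.05%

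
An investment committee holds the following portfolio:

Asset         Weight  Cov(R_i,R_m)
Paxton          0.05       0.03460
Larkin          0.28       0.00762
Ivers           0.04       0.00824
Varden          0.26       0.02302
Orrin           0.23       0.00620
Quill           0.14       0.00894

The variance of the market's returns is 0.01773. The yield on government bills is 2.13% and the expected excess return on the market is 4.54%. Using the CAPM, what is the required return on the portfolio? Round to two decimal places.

β_Paxton = 0.03460 / 0.01773 = 1.9515
β_Larkin = 0.00762 / 0.01773 = 0.4298
β_Ivers = 0.00824 / 0.01773 = 0.4647
β_Varden = 0.02302 / 0.01773 = 1.2984
β_Orrin = 0.00620 / 0.01773 = 0.3497
β_Quill = 0.00894 / 0.01773 = 0.5042
β_P = Σ w_i β_i = 0.05×1.9515 + 0.28×0.4298 + 0.04×0.4647 + 0.26×1.2984 + 0.23×0.3497 + 0.14×0.5042 = 0.7251
E(R_P) = R_f + β_P × MRP = 2.13% + 0.7251 × 4.54% = 5.42%

5.42%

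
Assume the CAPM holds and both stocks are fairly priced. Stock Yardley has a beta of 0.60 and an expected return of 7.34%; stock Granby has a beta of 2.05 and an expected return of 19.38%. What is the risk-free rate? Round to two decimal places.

Both satisfy E(R) = R_f + β·MRP, so the slope of the SML is
MRP = (19.38% − 7.34%) / (2.05 − 0.60) = 12.04% / 1.45 = 8.3034%
R_f = E(R_Yardley) − β_Yardley·MRP = 7.34% − 0.60 × 8.3034% = 2.3580%

2.36%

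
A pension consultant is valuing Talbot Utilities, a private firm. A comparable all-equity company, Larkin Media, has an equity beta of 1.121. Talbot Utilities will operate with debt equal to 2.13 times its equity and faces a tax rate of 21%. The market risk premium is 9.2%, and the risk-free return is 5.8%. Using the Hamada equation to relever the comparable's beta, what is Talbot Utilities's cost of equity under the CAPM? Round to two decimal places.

33.47%

β_L = β_U × [1 + (1 − t)(D/E)] = 1.121 × [1 + (1 − 0.21) × 2.13]
    = 1.121 × [1 + 0.79 × 2.13] = 1.121 × 2.6827 = 3.0073
E(R) = R_f + β_L × MRP = 5.8% + 3.0073 × 9.2% = 33.47%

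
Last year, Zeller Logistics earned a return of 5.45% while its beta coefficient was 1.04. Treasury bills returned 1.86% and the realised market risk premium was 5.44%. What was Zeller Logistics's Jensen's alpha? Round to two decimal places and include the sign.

CAPM benchmark = R_f + β(R_m − R_f) = 1.86% + 1.04 × 5.44% = 7.5176%
α = actual − benchmark = 5.45% − 7.5176% = -2.07%

-2.07%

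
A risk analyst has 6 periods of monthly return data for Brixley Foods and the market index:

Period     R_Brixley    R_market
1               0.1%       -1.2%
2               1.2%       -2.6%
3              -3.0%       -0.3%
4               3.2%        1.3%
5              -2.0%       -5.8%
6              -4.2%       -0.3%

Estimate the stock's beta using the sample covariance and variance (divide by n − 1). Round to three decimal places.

0.253

Mean R_i = (0.1 + 1.2 − 3.0 + 3.2 − 2.0 − 4.2) / 6 = -0.7833%
Mean R_m = (-1.2 − 2.6 − 0.3 + 1.3 − 5.8 − 0.3) / 6 = -1.4833%
Σ(R_i − R̄_i)(R_m − R̄_m) = 7.7083  ⇒  Cov = 7.7083 / 5 = 1.5417
Σ(R_m − R̄_m)² = 30.5083  ⇒  Var(R_m) = 30.5083 / 5 = 6.1017
β = Cov / Var(R_m) = 1.5417 / 6.1017 = 0.2527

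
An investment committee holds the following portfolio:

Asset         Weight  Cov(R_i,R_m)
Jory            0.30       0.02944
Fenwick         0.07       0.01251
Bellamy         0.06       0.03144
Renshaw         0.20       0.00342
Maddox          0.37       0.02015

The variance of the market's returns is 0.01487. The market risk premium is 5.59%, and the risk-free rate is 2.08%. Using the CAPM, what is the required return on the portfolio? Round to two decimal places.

β_Jory = 0.02944 / 0.01487 = 1.9798
β_Fenwick = 0.01251 / 0.01487 = 0.8413
β_Bellamy = 0.03144 / 0.01487 = 2.1143
β_Renshaw = 0.00342 / 0.01487 = 0.2300
β_Maddox = 0.02015 / 0.01487 = 1.3551
β_P = Σ w_i β_i = 0.30×1.9798 + 0.07×0.8413 + 0.06×2.1143 + 0.20×0.2300 + 0.37×1.3551 = 1.3271
E(R_P) = R_f + β_P × MRP = 2.08% + 1.3271 × 5.59% = 9.50%

9.50%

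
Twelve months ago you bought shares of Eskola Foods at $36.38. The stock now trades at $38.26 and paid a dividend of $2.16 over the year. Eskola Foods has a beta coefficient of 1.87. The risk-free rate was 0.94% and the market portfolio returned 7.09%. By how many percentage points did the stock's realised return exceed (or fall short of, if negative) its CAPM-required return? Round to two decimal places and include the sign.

Realised HPR = (P1 + D1 − P0) / P0 = (38.26 + 2.16 − 36.38) / 36.38 = 4.04 / 36.38 = 11.1050%
MRP = 7.09% − 0.94% = 6.15%
CAPM required = R_f + β·MRP = 0.94% + 1.87 × 6.15% = 12.4405%
α = realised − required = 11.1050% − 12.4405% = -1.34%

-1.34%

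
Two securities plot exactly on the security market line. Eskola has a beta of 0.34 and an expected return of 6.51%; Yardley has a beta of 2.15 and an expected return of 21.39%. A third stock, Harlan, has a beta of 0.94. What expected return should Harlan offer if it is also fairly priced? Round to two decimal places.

MRP (SML slope) = (21.39% − 6.51%) / (2.15 − 0.34) = 14.88% / 1.81 = 8.2210%
R_f (intercept) = 6.51% − 0.34 × 8.2210% = 3.7149%
E(R_Harlan) = R_f + β × MRP = 3.7149% + 0.94 × 8.2210% = 11.44%

11.44%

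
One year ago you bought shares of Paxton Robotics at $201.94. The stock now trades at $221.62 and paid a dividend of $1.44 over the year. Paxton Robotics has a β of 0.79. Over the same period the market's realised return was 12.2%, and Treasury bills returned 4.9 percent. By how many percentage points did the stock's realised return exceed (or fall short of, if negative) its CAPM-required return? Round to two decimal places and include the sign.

-0.21%

Realised HPR = (P1 + D1 − P0) / P0 = (221.62 + 1.44 − 201.94) / 201.94 = 21.12 / 201.94 = 10.4586%
MRP = 12.2% − 4.9% = 7.30%
CAPM required = R_f + β·MRP = 4.9% + 0.79 × 7.3% = 10.6670%
α = realised − required = 10.4586% − 10.6670% = -0.21%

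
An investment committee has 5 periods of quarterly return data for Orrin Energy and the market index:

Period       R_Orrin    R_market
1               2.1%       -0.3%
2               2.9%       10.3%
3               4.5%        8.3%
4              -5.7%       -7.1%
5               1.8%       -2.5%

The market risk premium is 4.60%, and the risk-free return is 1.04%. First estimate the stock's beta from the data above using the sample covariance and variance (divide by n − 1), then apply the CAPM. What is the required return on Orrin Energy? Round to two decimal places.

3.01%

Mean R_i = (2.1 + 2.9 + 4.5 − 5.7 + 1.8) / 5 = 1.1200%
Mean R_m = (-0.3 + 10.3 + 8.3 − 7.1 − 2.5) / 5 = 1.7400%
Σ(R_i − R̄_i)(R_m − R̄_m) = 92.8160  ⇒  Cov = 92.8160 / 4 = 23.2040
Σ(R_m − R̄_m)² = 216.5920  ⇒  Var(R_m) = 216.5920 / 4 = 54.1480
β = Cov / Var(R_m) = 23.2040 / 54.1480 = 0.4285
E(R) = R_f + β × MRP = 1.04% + 0.4285 × 4.60% = 3.01%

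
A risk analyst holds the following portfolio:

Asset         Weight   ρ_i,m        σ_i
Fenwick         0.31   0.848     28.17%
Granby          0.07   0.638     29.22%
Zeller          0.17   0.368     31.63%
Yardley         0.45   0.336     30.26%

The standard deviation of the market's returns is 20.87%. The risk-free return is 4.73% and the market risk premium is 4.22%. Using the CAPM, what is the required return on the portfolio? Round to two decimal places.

β_Fenwick = 0.848 × 28.17% / 20.87% = 1.1446
β_Granby = 0.638 × 29.22% / 20.87% = 0.8933
β_Zeller = 0.368 × 31.63% / 20.87% = 0.5577
β_Yardley = 0.336 × 30.26% / 20.87% = 0.4872
β_P = Σ w_i β_i = 0.31×1.1446 + 0.07×0.8933 + 0.17×0.5577 + 0.45×0.4872 = 0.7314
E(R_P) = R_f + β_P × MRP = 4.73% + 0.7314 × 4.22% = 7.82%

7.82%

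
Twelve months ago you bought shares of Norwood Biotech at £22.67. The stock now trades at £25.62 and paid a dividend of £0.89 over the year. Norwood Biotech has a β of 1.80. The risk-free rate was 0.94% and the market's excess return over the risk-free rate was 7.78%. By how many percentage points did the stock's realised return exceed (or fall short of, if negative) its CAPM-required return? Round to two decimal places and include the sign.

Realised HPR = (P1 + D1 − P0) / P0 = (25.62 + 0.89 − 22.67) / 22.67 = 3.84 / 22.67 = 16.9387%
CAPM required = R_f + β·MRP = 0.94% + 1.80 × 7.78% = 14.9440%
α = realised − required = 16.9387% − 14.9440% = +1.99%

+1.99%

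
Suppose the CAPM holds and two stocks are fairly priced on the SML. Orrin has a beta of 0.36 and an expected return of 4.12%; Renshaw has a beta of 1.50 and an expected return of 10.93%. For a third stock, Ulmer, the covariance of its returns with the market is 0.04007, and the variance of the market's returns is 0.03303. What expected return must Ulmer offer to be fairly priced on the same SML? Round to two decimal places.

9.22%

MRP = (10.93% − 4.12%) / (1.50 − 0.36) = 5.9737%
R_f = 4.12% − 0.36 × 5.9737% = 1.9695%
β_Ulmer = Cov / Var(R_m) = 0.04007 / 0.03303 = 1.2131
E(R_Ulmer) = R_f + β × MRP = 1.9695% + 1.2131 × 5.9737% = 9.22%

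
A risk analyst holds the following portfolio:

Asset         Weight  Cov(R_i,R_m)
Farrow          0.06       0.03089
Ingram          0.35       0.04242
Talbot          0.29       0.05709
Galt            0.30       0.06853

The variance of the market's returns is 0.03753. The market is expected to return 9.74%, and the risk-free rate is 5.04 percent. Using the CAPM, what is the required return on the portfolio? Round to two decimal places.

β_Farrow = 0.03089 / 0.03753 = 0.8231
β_Ingram = 0.04242 / 0.03753 = 1.1303
β_Talbot = 0.05709 / 0.03753 = 1.5212
β_Galt = 0.06853 / 0.03753 = 1.8260
β_P = Σ w_i β_i = 0.06×0.8231 + 0.35×1.1303 + 0.29×1.5212 + 0.30×1.8260 = 1.4339
MRP = 9.74% − 5.04% = 4.70%
E(R_P) = R_f + β_P × MRP = 5.04% + 1.4339 × 4.70% = 11.78%

11.78%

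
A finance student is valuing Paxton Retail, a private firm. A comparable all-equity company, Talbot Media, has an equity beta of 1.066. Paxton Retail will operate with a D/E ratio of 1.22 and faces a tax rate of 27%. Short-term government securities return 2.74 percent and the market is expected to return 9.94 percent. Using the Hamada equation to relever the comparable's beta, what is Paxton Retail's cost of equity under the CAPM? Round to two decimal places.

17.25%

β_L = β_U × [1 + (1 − t)(D/E)] = 1.066 × [1 + (1 − 0.27) × 1.22]
    = 1.066 × [1 + 0.73 × 1.22] = 1.066 × 1.8906 = 2.0154
MRP = 9.94% − 2.74% = 7.20%
E(R) = R_f + β_L × MRP = 2.74% + 2.0154 × 7.20% = 17.25%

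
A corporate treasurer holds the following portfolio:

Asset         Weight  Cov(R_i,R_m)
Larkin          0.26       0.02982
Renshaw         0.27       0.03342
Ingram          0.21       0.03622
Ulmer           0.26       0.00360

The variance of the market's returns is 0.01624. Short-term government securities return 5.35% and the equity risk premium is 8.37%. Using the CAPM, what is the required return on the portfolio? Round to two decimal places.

18.40%

β_Larkin = 0.02982 / 0.01624 = 1.8362
β_Renshaw = 0.03342 / 0.01624 = 2.0579
β_Ingram = 0.03622 / 0.01624 = 2.2303
β_Ulmer = 0.00360 / 0.01624 = 0.2217
β_P = Σ w_i β_i = 0.26×1.8362 + 0.27×2.0579 + 0.21×2.2303 + 0.26×0.2217 = 1.5591
E(R_P) = R_f + β_P × MRP = 5.35% + 1.5591 × 8.37% = 18.40%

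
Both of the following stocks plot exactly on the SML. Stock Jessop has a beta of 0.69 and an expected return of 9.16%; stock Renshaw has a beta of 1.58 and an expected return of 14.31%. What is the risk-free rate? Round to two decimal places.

Both satisfy E(R) = R_f + β·MRP, so the slope of the SML is
MRP = (14.31% − 9.16%) / (1.58 − 0.69) = 5.15% / 0.89 = 5.7865%
R_f = E(R_Jessop) − β_Jessop·MRP = 9.16% − 0.69 × 5.7865% = 5.1673%

5.17%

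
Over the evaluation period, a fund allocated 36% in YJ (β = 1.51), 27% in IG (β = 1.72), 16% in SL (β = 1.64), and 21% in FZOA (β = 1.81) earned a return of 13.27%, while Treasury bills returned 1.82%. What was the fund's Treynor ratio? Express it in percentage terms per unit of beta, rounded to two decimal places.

β_P = 0.36×1.51 + 0.27×1.72 + 0.16×1.64 + 0.21×1.81 = 1.6505
Treynor = (R_P − R_f) / β_P = (13.27% − 1.82%) / 1.6505 = 11.45% / 1.6505 = 6.94%

6.94%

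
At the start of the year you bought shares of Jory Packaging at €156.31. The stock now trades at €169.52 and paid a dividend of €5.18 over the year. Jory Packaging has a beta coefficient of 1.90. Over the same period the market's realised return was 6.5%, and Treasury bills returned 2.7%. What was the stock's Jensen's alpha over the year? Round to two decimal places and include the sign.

Realised HPR = (P1 + D1 − P0) / P0 = (169.52 + 5.18 − 156.31) / 156.31 = 18.39 / 156.31 = 11.7651%
MRP = 6.5% − 2.7% = 3.80%
CAPM required = R_f + β·MRP = 2.7% + 1.90 × 3.8% = 9.9200%
α = realised − required = 11.7651% − 9.9200% = +1.85%

+1.85%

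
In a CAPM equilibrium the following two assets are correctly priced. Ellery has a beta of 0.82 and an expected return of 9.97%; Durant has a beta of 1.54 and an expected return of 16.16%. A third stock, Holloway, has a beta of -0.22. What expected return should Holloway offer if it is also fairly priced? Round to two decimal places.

MRP (SML slope) = (16.16% − 9.97%) / (1.54 − 0.82) = 6.19% / 0.72 = 8.5972%
R_f (intercept) = 9.97% − 0.82 × 8.5972% = 2.9203%
E(R_Holloway) = R_f + β × MRP = 2.9203% + -0.22 × 8.5972% = 1.03%

1.03%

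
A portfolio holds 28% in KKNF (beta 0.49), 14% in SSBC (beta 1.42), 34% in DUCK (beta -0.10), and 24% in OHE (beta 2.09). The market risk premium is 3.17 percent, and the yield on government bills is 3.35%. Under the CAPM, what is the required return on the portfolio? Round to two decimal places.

5.90%

β_P = Σ w_i β_i = 0.28×0.49 + 0.14×1.42 + 0.34×-0.10 + 0.24×2.09 = 0.8036
E(R_P) = R_f + β_P × MRP = 3.35% + 0.8036 × 3.17% = 5.90%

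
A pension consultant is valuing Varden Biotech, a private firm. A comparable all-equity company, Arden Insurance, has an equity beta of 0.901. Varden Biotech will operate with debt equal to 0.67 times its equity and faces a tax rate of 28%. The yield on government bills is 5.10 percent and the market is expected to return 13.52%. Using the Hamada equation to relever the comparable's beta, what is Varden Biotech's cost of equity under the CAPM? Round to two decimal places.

16.35%

β_L = β_U × [1 + (1 − t)(D/E)] = 0.901 × [1 + (1 − 0.28) × 0.67]
    = 0.901 × [1 + 0.72 × 0.67] = 0.901 × 1.4824 = 1.3356
MRP = 13.52% − 5.10% = 8.42%
E(R) = R_f + β_L × MRP = 5.10% + 1.3356 × 8.42% = 16.35%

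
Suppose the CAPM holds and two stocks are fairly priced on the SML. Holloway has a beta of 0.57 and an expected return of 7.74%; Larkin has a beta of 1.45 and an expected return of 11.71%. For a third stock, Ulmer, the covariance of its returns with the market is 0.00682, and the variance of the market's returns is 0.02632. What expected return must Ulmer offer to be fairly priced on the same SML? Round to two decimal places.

MRP = (11.71% − 7.74%) / (1.45 − 0.57) = 4.5114%
R_f = 7.74% − 0.57 × 4.5114% = 5.1685%
β_Ulmer = Cov / Var(R_m) = 0.00682 / 0.02632 = 0.2591
E(R_Ulmer) = R_f + β × MRP = 5.1685% + 0.2591 × 4.5114% = 6.34%

6.34%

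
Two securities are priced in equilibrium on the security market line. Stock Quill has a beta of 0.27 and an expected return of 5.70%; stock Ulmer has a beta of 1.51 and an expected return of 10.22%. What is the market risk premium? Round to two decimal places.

3.65%

Both satisfy E(R) = R_f + β·MRP, so the slope of the SML is
MRP = (10.22% − 5.70%) / (1.51 − 0.27) = 4.52% / 1.24 = 3.6452%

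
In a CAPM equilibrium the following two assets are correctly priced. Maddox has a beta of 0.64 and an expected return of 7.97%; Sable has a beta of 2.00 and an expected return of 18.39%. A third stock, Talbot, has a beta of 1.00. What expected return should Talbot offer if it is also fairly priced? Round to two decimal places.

10.73%

MRP (SML slope) = (18.39% − 7.97%) / (2.00 − 0.64) = 10.42% / 1.36 = 7.6618%
R_f (intercept) = 7.97% − 0.64 × 7.6618% = 3.0664%
E(R_Talbot) = R_f + β × MRP = 3.0664% + 1.00 × 7.6618% = 10.73%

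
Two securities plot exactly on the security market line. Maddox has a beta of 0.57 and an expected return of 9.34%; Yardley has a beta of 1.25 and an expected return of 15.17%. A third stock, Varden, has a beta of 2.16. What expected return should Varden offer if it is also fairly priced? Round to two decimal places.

MRP (SML slope) = (15.17% − 9.34%) / (1.25 − 0.57) = 5.83% / 0.68 = 8.5735%
R_f (intercept) = 9.34% − 0.57 × 8.5735% = 4.4531%
E(R_Varden) = R_f + β × MRP = 4.4531% + 2.16 × 8.5735% = 22.97%

22.97%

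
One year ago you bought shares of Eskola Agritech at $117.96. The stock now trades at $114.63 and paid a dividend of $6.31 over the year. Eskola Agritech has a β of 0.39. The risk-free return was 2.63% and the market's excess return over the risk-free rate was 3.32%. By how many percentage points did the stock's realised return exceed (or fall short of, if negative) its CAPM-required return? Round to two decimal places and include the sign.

Realised HPR = (P1 + D1 − P0) / P0 = (114.63 + 6.31 − 117.96) / 117.96 = 2.98 / 117.96 = 2.5263%
CAPM required = R_f + β·MRP = 2.63% + 0.39 × 3.32% = 3.9248%
α = realised − required = 2.5263% − 3.9248% = -1.40%

-1.40%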